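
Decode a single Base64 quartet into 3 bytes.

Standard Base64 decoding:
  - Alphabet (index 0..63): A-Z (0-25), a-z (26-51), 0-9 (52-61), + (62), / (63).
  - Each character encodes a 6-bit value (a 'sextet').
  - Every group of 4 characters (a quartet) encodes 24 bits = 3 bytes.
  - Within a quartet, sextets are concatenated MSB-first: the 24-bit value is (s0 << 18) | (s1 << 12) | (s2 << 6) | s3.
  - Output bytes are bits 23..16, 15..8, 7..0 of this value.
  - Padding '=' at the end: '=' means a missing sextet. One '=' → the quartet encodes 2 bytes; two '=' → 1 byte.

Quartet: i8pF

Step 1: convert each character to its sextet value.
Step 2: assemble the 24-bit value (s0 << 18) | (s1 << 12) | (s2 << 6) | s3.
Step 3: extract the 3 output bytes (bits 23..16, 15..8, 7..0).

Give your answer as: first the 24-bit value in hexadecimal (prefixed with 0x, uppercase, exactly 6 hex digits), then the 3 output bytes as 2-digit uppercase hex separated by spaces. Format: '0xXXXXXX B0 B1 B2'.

Answer: 0x8BCA45 8B CA 45

Derivation:
Sextets: i=34, 8=60, p=41, F=5
24-bit: (34<<18) | (60<<12) | (41<<6) | 5
      = 0x880000 | 0x03C000 | 0x000A40 | 0x000005
      = 0x8BCA45
Bytes: (v>>16)&0xFF=8B, (v>>8)&0xFF=CA, v&0xFF=45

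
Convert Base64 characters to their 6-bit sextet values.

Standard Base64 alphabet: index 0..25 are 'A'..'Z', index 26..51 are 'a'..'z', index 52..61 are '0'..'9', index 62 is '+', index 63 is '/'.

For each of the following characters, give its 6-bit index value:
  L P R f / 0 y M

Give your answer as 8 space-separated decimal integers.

'L': A..Z range, ord('L') − ord('A') = 11
'P': A..Z range, ord('P') − ord('A') = 15
'R': A..Z range, ord('R') − ord('A') = 17
'f': a..z range, 26 + ord('f') − ord('a') = 31
'/': index 63
'0': 0..9 range, 52 + ord('0') − ord('0') = 52
'y': a..z range, 26 + ord('y') − ord('a') = 50
'M': A..Z range, ord('M') − ord('A') = 12

Answer: 11 15 17 31 63 52 50 12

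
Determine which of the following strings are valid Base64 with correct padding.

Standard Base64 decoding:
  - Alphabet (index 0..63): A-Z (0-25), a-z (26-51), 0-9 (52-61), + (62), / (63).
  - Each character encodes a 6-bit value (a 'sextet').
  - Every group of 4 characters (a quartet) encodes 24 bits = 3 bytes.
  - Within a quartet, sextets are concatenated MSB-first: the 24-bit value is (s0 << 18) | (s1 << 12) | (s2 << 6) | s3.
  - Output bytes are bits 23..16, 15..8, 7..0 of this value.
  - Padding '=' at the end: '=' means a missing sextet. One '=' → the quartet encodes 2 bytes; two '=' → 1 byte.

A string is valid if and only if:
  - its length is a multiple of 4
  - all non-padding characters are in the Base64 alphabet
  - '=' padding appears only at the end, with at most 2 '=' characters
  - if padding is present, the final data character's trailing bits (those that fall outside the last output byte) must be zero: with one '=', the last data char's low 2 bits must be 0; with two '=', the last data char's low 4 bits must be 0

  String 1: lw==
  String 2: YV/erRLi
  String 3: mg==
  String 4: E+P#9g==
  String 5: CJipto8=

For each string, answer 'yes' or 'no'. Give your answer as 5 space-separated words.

String 1: 'lw==' → valid
String 2: 'YV/erRLi' → valid
String 3: 'mg==' → valid
String 4: 'E+P#9g==' → invalid (bad char(s): ['#'])
String 5: 'CJipto8=' → valid

Answer: yes yes yes no yes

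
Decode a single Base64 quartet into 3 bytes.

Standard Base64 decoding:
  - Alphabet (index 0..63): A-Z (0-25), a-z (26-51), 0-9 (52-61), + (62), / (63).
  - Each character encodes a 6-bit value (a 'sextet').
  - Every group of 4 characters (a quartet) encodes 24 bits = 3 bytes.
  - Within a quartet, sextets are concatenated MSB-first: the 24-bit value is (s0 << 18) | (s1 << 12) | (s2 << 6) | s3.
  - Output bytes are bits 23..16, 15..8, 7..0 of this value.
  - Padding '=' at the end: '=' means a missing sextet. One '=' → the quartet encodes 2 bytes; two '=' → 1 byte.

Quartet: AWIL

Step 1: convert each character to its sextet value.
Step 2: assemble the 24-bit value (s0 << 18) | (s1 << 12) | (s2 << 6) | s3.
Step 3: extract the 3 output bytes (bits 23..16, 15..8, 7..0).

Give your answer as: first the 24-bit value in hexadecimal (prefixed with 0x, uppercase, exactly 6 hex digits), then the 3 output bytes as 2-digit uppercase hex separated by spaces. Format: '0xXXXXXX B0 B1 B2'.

Sextets: A=0, W=22, I=8, L=11
24-bit: (0<<18) | (22<<12) | (8<<6) | 11
      = 0x000000 | 0x016000 | 0x000200 | 0x00000B
      = 0x01620B
Bytes: (v>>16)&0xFF=01, (v>>8)&0xFF=62, v&0xFF=0B

Answer: 0x01620B 01 62 0B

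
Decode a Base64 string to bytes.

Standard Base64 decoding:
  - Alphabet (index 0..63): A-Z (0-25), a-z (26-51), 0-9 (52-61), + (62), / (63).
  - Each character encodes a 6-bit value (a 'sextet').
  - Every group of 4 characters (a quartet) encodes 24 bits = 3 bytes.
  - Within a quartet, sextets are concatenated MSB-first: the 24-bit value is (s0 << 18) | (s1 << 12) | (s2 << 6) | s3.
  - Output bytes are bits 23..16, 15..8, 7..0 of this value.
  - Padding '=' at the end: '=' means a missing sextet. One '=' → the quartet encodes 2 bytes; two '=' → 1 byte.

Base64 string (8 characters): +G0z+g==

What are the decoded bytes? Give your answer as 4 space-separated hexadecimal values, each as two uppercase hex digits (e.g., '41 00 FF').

After char 0 ('+'=62): chars_in_quartet=1 acc=0x3E bytes_emitted=0
After char 1 ('G'=6): chars_in_quartet=2 acc=0xF86 bytes_emitted=0
After char 2 ('0'=52): chars_in_quartet=3 acc=0x3E1B4 bytes_emitted=0
After char 3 ('z'=51): chars_in_quartet=4 acc=0xF86D33 -> emit F8 6D 33, reset; bytes_emitted=3
After char 4 ('+'=62): chars_in_quartet=1 acc=0x3E bytes_emitted=3
After char 5 ('g'=32): chars_in_quartet=2 acc=0xFA0 bytes_emitted=3
Padding '==': partial quartet acc=0xFA0 -> emit FA; bytes_emitted=4

Answer: F8 6D 33 FA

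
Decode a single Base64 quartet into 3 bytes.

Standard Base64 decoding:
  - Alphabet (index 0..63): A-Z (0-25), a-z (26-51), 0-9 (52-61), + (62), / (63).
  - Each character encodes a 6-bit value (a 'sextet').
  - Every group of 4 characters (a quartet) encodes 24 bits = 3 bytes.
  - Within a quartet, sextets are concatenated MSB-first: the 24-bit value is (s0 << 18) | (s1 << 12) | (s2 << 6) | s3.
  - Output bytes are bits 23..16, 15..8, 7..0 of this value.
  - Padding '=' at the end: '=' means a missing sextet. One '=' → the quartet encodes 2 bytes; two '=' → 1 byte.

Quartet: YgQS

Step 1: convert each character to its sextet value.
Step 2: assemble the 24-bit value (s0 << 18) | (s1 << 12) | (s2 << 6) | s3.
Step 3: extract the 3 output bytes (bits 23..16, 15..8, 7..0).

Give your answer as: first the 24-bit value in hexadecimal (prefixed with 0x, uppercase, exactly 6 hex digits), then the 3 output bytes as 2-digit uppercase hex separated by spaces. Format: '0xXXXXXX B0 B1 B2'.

Sextets: Y=24, g=32, Q=16, S=18
24-bit: (24<<18) | (32<<12) | (16<<6) | 18
      = 0x600000 | 0x020000 | 0x000400 | 0x000012
      = 0x620412
Bytes: (v>>16)&0xFF=62, (v>>8)&0xFF=04, v&0xFF=12

Answer: 0x620412 62 04 12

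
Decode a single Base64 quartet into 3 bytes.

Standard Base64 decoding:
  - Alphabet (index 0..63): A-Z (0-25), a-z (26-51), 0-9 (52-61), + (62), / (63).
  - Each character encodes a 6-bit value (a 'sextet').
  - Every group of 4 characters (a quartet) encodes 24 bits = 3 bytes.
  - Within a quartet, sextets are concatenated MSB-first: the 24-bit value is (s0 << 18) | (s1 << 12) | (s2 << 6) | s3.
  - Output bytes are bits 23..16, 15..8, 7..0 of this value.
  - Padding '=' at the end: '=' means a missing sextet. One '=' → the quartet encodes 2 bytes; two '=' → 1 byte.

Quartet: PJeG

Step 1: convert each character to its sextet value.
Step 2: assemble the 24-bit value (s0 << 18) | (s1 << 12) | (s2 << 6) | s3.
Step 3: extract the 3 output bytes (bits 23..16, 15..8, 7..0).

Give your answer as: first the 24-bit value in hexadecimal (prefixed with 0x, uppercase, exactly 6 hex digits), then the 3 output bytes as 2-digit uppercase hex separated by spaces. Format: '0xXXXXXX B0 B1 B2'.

Answer: 0x3C9786 3C 97 86

Derivation:
Sextets: P=15, J=9, e=30, G=6
24-bit: (15<<18) | (9<<12) | (30<<6) | 6
      = 0x3C0000 | 0x009000 | 0x000780 | 0x000006
      = 0x3C9786
Bytes: (v>>16)&0xFF=3C, (v>>8)&0xFF=97, v&0xFF=86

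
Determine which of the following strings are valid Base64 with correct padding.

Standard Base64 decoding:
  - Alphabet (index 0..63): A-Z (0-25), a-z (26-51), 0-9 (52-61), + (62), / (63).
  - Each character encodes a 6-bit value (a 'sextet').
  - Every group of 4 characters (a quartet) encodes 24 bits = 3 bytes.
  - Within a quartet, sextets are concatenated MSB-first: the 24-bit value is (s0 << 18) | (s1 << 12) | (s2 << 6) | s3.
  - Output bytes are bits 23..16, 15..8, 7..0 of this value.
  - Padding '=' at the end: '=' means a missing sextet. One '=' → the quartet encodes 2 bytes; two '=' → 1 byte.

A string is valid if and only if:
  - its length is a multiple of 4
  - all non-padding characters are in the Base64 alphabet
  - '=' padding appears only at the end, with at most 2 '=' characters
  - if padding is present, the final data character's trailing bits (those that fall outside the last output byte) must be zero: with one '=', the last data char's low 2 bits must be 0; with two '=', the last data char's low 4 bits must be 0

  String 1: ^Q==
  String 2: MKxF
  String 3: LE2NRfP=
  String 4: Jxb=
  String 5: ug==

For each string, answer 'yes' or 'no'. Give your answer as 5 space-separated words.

Answer: no yes no no yes

Derivation:
String 1: '^Q==' → invalid (bad char(s): ['^'])
String 2: 'MKxF' → valid
String 3: 'LE2NRfP=' → invalid (bad trailing bits)
String 4: 'Jxb=' → invalid (bad trailing bits)
String 5: 'ug==' → valid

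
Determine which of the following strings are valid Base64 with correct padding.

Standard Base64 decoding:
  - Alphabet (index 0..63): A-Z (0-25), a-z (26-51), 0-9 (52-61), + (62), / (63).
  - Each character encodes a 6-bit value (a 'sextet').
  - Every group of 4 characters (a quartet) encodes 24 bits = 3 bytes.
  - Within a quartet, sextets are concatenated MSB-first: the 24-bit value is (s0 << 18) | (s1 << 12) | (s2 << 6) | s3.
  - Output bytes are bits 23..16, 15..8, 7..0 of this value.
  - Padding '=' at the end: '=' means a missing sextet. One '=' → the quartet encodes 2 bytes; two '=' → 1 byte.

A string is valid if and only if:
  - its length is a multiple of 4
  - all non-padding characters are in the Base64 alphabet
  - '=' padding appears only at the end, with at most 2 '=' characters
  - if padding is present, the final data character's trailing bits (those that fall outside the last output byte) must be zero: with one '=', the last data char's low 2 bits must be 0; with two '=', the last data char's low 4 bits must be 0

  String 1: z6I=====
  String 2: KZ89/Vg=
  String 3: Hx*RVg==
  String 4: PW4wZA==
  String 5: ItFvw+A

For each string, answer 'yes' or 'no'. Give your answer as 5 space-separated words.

String 1: 'z6I=====' → invalid (5 pad chars (max 2))
String 2: 'KZ89/Vg=' → valid
String 3: 'Hx*RVg==' → invalid (bad char(s): ['*'])
String 4: 'PW4wZA==' → valid
String 5: 'ItFvw+A' → invalid (len=7 not mult of 4)

Answer: no yes no yes no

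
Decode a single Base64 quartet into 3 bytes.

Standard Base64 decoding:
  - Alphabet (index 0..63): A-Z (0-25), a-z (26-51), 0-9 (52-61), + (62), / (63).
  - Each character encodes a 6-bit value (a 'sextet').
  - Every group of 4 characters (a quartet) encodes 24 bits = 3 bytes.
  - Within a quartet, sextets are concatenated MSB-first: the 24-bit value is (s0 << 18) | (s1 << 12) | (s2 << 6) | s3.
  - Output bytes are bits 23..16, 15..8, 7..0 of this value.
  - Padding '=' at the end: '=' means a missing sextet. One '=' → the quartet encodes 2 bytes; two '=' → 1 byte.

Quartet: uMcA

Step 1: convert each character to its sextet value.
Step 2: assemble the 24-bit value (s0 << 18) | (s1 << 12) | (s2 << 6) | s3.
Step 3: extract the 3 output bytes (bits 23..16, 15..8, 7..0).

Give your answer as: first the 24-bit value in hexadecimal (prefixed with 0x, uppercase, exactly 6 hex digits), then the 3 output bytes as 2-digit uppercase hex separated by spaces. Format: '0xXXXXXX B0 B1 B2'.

Answer: 0xB8C700 B8 C7 00

Derivation:
Sextets: u=46, M=12, c=28, A=0
24-bit: (46<<18) | (12<<12) | (28<<6) | 0
      = 0xB80000 | 0x00C000 | 0x000700 | 0x000000
      = 0xB8C700
Bytes: (v>>16)&0xFF=B8, (v>>8)&0xFF=C7, v&0xFF=00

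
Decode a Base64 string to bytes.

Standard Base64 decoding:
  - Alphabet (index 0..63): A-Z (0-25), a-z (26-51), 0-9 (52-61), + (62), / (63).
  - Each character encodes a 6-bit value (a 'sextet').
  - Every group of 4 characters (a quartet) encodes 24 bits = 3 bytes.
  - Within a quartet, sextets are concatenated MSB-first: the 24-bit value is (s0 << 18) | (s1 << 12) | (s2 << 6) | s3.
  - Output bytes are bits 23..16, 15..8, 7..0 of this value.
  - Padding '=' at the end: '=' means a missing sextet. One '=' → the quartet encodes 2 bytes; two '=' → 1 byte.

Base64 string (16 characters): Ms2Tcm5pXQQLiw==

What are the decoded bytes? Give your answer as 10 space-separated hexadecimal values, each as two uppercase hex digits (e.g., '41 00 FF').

After char 0 ('M'=12): chars_in_quartet=1 acc=0xC bytes_emitted=0
After char 1 ('s'=44): chars_in_quartet=2 acc=0x32C bytes_emitted=0
After char 2 ('2'=54): chars_in_quartet=3 acc=0xCB36 bytes_emitted=0
After char 3 ('T'=19): chars_in_quartet=4 acc=0x32CD93 -> emit 32 CD 93, reset; bytes_emitted=3
After char 4 ('c'=28): chars_in_quartet=1 acc=0x1C bytes_emitted=3
After char 5 ('m'=38): chars_in_quartet=2 acc=0x726 bytes_emitted=3
After char 6 ('5'=57): chars_in_quartet=3 acc=0x1C9B9 bytes_emitted=3
After char 7 ('p'=41): chars_in_quartet=4 acc=0x726E69 -> emit 72 6E 69, reset; bytes_emitted=6
After char 8 ('X'=23): chars_in_quartet=1 acc=0x17 bytes_emitted=6
After char 9 ('Q'=16): chars_in_quartet=2 acc=0x5D0 bytes_emitted=6
After char 10 ('Q'=16): chars_in_quartet=3 acc=0x17410 bytes_emitted=6
After char 11 ('L'=11): chars_in_quartet=4 acc=0x5D040B -> emit 5D 04 0B, reset; bytes_emitted=9
After char 12 ('i'=34): chars_in_quartet=1 acc=0x22 bytes_emitted=9
After char 13 ('w'=48): chars_in_quartet=2 acc=0x8B0 bytes_emitted=9
Padding '==': partial quartet acc=0x8B0 -> emit 8B; bytes_emitted=10

Answer: 32 CD 93 72 6E 69 5D 04 0B 8B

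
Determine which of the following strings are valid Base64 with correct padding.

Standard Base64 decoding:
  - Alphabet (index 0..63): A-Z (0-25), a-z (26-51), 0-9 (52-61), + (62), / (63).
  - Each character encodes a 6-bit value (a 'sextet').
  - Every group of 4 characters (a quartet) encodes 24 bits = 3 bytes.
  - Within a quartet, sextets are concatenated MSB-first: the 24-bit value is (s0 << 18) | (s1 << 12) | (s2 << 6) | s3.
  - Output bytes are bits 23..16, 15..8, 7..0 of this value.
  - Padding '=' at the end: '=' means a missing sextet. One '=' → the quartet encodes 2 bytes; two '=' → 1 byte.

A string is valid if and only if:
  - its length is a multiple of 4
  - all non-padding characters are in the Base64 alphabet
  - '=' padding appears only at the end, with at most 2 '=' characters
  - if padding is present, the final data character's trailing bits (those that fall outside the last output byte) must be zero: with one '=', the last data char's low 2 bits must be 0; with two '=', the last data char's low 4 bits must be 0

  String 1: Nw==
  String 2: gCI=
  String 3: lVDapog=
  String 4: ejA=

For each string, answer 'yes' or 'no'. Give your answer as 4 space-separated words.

String 1: 'Nw==' → valid
String 2: 'gCI=' → valid
String 3: 'lVDapog=' → valid
String 4: 'ejA=' → valid

Answer: yes yes yes yes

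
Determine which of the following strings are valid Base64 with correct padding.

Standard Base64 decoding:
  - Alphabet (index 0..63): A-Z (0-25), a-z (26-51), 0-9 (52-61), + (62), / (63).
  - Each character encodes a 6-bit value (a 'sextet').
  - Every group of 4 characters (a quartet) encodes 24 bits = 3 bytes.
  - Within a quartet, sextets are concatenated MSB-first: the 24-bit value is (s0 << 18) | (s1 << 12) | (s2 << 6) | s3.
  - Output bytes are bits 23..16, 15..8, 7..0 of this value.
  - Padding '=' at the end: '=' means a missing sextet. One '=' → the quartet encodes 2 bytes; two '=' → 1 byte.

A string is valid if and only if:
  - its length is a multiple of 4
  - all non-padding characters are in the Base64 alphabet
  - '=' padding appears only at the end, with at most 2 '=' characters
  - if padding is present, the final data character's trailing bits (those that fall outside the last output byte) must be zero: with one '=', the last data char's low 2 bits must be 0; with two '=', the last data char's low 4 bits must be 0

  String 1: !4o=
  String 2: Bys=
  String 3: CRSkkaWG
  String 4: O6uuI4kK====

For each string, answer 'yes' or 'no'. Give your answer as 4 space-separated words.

Answer: no yes yes no

Derivation:
String 1: '!4o=' → invalid (bad char(s): ['!'])
String 2: 'Bys=' → valid
String 3: 'CRSkkaWG' → valid
String 4: 'O6uuI4kK====' → invalid (4 pad chars (max 2))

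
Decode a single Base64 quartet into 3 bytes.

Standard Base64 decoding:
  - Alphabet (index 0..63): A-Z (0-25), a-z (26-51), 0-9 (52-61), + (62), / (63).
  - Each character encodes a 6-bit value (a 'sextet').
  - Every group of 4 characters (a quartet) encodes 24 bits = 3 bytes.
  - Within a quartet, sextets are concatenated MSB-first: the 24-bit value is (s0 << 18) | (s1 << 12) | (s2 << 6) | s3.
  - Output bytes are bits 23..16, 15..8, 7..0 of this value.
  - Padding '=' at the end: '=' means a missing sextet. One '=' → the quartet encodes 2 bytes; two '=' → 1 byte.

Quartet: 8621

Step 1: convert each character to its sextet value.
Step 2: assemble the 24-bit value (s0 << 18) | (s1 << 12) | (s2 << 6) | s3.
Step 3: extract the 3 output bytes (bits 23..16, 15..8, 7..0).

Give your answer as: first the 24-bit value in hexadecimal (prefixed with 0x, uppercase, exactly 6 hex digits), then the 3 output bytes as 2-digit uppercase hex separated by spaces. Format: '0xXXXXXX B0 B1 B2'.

Sextets: 8=60, 6=58, 2=54, 1=53
24-bit: (60<<18) | (58<<12) | (54<<6) | 53
      = 0xF00000 | 0x03A000 | 0x000D80 | 0x000035
      = 0xF3ADB5
Bytes: (v>>16)&0xFF=F3, (v>>8)&0xFF=AD, v&0xFF=B5

Answer: 0xF3ADB5 F3 AD B5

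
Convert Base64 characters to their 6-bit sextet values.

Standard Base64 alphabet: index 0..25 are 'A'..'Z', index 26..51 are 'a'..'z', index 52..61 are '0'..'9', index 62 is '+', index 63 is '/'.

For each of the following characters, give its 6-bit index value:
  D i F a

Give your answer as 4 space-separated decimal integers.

Answer: 3 34 5 26

Derivation:
'D': A..Z range, ord('D') − ord('A') = 3
'i': a..z range, 26 + ord('i') − ord('a') = 34
'F': A..Z range, ord('F') − ord('A') = 5
'a': a..z range, 26 + ord('a') − ord('a') = 26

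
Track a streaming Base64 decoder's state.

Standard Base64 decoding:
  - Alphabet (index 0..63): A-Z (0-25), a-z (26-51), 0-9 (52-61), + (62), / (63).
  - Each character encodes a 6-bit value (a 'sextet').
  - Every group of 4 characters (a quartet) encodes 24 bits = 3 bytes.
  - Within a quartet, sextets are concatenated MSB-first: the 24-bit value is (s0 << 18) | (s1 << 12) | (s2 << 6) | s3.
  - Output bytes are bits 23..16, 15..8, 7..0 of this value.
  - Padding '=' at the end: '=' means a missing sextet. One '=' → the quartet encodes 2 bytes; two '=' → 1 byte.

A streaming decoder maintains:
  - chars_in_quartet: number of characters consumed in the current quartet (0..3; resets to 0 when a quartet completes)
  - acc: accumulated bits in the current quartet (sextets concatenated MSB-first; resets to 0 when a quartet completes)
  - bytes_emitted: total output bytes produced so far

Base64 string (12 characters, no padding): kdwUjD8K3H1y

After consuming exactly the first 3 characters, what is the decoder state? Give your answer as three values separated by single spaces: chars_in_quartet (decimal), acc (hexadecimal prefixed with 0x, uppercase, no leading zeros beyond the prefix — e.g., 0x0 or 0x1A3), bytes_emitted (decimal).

Answer: 3 0x24770 0

Derivation:
After char 0 ('k'=36): chars_in_quartet=1 acc=0x24 bytes_emitted=0
After char 1 ('d'=29): chars_in_quartet=2 acc=0x91D bytes_emitted=0
After char 2 ('w'=48): chars_in_quartet=3 acc=0x24770 bytes_emitted=0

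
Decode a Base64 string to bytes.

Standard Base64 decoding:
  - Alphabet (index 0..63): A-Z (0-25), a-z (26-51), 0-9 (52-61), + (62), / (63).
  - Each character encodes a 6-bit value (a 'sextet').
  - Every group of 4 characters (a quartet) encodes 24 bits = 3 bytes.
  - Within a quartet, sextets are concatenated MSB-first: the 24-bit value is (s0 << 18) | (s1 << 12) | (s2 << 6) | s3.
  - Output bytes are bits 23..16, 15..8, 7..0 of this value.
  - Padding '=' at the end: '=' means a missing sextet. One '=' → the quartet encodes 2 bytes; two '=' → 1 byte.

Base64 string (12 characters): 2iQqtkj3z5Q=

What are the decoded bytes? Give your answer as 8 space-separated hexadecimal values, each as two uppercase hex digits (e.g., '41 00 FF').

After char 0 ('2'=54): chars_in_quartet=1 acc=0x36 bytes_emitted=0
After char 1 ('i'=34): chars_in_quartet=2 acc=0xDA2 bytes_emitted=0
After char 2 ('Q'=16): chars_in_quartet=3 acc=0x36890 bytes_emitted=0
After char 3 ('q'=42): chars_in_quartet=4 acc=0xDA242A -> emit DA 24 2A, reset; bytes_emitted=3
After char 4 ('t'=45): chars_in_quartet=1 acc=0x2D bytes_emitted=3
After char 5 ('k'=36): chars_in_quartet=2 acc=0xB64 bytes_emitted=3
After char 6 ('j'=35): chars_in_quartet=3 acc=0x2D923 bytes_emitted=3
After char 7 ('3'=55): chars_in_quartet=4 acc=0xB648F7 -> emit B6 48 F7, reset; bytes_emitted=6
After char 8 ('z'=51): chars_in_quartet=1 acc=0x33 bytes_emitted=6
After char 9 ('5'=57): chars_in_quartet=2 acc=0xCF9 bytes_emitted=6
After char 10 ('Q'=16): chars_in_quartet=3 acc=0x33E50 bytes_emitted=6
Padding '=': partial quartet acc=0x33E50 -> emit CF 94; bytes_emitted=8

Answer: DA 24 2A B6 48 F7 CF 94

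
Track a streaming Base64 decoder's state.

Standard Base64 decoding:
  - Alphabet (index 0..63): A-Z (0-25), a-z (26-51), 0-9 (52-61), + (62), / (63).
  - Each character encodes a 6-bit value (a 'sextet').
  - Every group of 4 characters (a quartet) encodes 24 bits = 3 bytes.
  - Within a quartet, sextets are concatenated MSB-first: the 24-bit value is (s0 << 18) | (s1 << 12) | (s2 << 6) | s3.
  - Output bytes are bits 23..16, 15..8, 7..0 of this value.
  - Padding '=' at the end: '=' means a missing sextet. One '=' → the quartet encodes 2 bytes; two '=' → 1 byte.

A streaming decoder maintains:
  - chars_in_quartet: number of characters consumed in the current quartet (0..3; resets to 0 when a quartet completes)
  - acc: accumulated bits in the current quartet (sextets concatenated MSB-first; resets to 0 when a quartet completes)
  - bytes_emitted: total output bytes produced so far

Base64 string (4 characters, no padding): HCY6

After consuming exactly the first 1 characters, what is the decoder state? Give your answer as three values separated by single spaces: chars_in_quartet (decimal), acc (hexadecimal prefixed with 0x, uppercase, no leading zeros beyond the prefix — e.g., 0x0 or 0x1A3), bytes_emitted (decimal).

After char 0 ('H'=7): chars_in_quartet=1 acc=0x7 bytes_emitted=0

Answer: 1 0x7 0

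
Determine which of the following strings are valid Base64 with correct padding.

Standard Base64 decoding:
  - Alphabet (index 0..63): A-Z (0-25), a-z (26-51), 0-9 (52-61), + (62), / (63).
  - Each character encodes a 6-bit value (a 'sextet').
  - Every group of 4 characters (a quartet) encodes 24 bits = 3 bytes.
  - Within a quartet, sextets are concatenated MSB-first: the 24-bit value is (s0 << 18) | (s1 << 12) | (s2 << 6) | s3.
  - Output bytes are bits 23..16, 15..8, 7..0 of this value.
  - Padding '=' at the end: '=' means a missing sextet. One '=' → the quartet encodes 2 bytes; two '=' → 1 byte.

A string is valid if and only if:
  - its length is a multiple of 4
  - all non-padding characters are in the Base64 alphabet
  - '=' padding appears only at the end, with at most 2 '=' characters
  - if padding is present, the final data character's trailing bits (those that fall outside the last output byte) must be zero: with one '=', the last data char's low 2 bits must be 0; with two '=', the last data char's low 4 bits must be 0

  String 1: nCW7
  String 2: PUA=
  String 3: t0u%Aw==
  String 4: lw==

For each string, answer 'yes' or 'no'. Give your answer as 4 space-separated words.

String 1: 'nCW7' → valid
String 2: 'PUA=' → valid
String 3: 't0u%Aw==' → invalid (bad char(s): ['%'])
String 4: 'lw==' → valid

Answer: yes yes no yes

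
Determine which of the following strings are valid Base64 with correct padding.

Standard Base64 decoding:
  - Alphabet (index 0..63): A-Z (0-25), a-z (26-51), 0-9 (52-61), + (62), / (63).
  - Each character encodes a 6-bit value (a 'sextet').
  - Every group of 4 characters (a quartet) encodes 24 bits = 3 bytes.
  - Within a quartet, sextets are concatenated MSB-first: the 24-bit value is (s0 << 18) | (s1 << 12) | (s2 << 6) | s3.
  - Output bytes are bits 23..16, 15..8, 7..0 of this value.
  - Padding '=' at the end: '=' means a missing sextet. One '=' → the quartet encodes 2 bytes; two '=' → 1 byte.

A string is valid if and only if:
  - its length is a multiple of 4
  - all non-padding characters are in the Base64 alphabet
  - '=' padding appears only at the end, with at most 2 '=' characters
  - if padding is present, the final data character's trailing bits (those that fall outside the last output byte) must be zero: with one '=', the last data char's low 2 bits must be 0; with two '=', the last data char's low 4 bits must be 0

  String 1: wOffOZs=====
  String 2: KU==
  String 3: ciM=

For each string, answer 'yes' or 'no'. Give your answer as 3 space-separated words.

String 1: 'wOffOZs=====' → invalid (5 pad chars (max 2))
String 2: 'KU==' → invalid (bad trailing bits)
String 3: 'ciM=' → valid

Answer: no no yes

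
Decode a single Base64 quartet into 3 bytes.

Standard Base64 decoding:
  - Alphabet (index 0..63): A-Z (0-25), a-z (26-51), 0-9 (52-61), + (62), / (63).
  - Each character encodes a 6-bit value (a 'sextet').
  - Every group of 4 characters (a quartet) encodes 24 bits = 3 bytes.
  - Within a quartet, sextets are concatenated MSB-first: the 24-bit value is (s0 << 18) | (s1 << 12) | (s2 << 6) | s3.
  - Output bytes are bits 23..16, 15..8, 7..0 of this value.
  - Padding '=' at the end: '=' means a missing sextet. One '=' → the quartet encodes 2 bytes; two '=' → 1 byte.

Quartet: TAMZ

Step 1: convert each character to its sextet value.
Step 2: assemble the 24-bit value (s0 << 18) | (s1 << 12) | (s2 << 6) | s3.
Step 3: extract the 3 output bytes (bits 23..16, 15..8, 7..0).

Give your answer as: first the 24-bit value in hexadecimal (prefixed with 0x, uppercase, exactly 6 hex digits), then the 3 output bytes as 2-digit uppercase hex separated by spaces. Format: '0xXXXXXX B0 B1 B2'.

Answer: 0x4C0319 4C 03 19

Derivation:
Sextets: T=19, A=0, M=12, Z=25
24-bit: (19<<18) | (0<<12) | (12<<6) | 25
      = 0x4C0000 | 0x000000 | 0x000300 | 0x000019
      = 0x4C0319
Bytes: (v>>16)&0xFF=4C, (v>>8)&0xFF=03, v&0xFF=19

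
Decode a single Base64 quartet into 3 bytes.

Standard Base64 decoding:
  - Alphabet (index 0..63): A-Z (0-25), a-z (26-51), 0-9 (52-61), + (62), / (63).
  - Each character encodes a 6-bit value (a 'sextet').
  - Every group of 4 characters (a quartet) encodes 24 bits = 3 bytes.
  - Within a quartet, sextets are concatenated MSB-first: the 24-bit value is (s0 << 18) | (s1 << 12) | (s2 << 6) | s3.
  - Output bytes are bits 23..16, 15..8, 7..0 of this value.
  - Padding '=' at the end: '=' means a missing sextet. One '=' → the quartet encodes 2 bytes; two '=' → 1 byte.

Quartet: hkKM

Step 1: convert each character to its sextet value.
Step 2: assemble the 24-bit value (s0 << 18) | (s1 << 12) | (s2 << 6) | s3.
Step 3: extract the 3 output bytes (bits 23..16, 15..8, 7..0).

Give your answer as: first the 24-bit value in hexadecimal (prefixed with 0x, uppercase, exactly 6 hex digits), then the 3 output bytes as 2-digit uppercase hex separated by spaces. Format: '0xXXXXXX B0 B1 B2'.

Answer: 0x86428C 86 42 8C

Derivation:
Sextets: h=33, k=36, K=10, M=12
24-bit: (33<<18) | (36<<12) | (10<<6) | 12
      = 0x840000 | 0x024000 | 0x000280 | 0x00000C
      = 0x86428C
Bytes: (v>>16)&0xFF=86, (v>>8)&0xFF=42, v&0xFF=8C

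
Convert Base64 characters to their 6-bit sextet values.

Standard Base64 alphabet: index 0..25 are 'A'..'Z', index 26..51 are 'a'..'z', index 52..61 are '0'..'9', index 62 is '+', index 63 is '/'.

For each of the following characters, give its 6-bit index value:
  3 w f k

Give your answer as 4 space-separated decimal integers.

Answer: 55 48 31 36

Derivation:
'3': 0..9 range, 52 + ord('3') − ord('0') = 55
'w': a..z range, 26 + ord('w') − ord('a') = 48
'f': a..z range, 26 + ord('f') − ord('a') = 31
'k': a..z range, 26 + ord('k') − ord('a') = 36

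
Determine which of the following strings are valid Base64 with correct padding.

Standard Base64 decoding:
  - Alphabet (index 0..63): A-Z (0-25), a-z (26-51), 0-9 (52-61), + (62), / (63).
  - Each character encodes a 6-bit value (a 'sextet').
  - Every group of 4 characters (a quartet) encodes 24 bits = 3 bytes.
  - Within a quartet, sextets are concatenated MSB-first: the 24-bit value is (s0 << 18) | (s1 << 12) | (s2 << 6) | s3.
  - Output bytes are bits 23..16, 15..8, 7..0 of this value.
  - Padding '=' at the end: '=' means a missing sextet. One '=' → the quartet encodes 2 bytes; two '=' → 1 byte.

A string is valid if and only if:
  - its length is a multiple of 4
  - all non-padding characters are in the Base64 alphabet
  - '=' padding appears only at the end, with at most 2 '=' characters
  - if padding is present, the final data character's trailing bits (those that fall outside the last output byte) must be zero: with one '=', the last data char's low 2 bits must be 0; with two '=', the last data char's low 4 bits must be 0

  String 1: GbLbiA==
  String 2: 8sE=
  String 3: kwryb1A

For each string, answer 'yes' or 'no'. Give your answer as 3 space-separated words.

String 1: 'GbLbiA==' → valid
String 2: '8sE=' → valid
String 3: 'kwryb1A' → invalid (len=7 not mult of 4)

Answer: yes yes no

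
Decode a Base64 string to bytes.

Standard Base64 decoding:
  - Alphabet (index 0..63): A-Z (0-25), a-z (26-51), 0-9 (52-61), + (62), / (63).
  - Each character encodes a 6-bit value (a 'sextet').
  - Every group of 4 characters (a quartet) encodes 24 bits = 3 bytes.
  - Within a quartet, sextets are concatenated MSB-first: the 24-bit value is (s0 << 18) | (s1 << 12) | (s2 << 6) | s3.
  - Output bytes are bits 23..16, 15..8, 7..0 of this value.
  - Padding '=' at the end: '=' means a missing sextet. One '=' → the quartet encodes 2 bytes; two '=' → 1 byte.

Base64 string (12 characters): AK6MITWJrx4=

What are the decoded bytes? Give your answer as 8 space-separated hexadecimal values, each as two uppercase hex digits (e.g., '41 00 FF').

Answer: 00 AE 8C 21 35 89 AF 1E

Derivation:
After char 0 ('A'=0): chars_in_quartet=1 acc=0x0 bytes_emitted=0
After char 1 ('K'=10): chars_in_quartet=2 acc=0xA bytes_emitted=0
After char 2 ('6'=58): chars_in_quartet=3 acc=0x2BA bytes_emitted=0
After char 3 ('M'=12): chars_in_quartet=4 acc=0xAE8C -> emit 00 AE 8C, reset; bytes_emitted=3
After char 4 ('I'=8): chars_in_quartet=1 acc=0x8 bytes_emitted=3
After char 5 ('T'=19): chars_in_quartet=2 acc=0x213 bytes_emitted=3
After char 6 ('W'=22): chars_in_quartet=3 acc=0x84D6 bytes_emitted=3
After char 7 ('J'=9): chars_in_quartet=4 acc=0x213589 -> emit 21 35 89, reset; bytes_emitted=6
After char 8 ('r'=43): chars_in_quartet=1 acc=0x2B bytes_emitted=6
After char 9 ('x'=49): chars_in_quartet=2 acc=0xAF1 bytes_emitted=6
After char 10 ('4'=56): chars_in_quartet=3 acc=0x2BC78 bytes_emitted=6
Padding '=': partial quartet acc=0x2BC78 -> emit AF 1E; bytes_emitted=8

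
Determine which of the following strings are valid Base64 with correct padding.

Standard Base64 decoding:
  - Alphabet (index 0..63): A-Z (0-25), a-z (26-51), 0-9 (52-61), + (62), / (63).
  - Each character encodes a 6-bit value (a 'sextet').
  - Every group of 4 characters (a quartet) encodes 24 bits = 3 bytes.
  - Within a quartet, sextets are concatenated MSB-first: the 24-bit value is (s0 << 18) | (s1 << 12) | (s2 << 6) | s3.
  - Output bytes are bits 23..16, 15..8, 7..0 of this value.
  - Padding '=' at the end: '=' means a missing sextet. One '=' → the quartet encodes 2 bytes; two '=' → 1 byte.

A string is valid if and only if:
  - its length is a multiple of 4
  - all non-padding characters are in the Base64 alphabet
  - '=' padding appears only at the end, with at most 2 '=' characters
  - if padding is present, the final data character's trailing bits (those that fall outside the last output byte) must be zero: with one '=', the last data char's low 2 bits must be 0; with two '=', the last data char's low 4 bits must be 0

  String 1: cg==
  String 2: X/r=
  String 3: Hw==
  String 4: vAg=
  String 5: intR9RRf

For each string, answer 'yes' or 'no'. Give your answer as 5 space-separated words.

String 1: 'cg==' → valid
String 2: 'X/r=' → invalid (bad trailing bits)
String 3: 'Hw==' → valid
String 4: 'vAg=' → valid
String 5: 'intR9RRf' → valid

Answer: yes no yes yes yes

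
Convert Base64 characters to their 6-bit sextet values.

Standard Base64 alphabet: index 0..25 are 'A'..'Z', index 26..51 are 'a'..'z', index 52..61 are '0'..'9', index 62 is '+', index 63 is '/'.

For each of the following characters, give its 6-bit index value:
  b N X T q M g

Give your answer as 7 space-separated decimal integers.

'b': a..z range, 26 + ord('b') − ord('a') = 27
'N': A..Z range, ord('N') − ord('A') = 13
'X': A..Z range, ord('X') − ord('A') = 23
'T': A..Z range, ord('T') − ord('A') = 19
'q': a..z range, 26 + ord('q') − ord('a') = 42
'M': A..Z range, ord('M') − ord('A') = 12
'g': a..z range, 26 + ord('g') − ord('a') = 32

Answer: 27 13 23 19 42 12 32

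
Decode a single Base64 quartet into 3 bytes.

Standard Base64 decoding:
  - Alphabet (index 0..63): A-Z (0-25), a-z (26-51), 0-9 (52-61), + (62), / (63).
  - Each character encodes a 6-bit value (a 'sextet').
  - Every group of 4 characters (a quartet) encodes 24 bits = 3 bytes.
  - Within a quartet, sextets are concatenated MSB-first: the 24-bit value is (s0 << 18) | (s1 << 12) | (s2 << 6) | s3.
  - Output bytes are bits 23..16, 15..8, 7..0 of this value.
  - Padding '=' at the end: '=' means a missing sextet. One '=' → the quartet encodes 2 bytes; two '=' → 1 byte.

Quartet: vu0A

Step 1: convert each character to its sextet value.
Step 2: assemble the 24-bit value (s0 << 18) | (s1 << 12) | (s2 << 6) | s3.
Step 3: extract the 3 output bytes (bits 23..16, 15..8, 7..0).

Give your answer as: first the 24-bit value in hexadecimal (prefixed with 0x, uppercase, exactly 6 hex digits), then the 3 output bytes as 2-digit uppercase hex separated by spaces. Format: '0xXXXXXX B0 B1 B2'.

Answer: 0xBEED00 BE ED 00

Derivation:
Sextets: v=47, u=46, 0=52, A=0
24-bit: (47<<18) | (46<<12) | (52<<6) | 0
      = 0xBC0000 | 0x02E000 | 0x000D00 | 0x000000
      = 0xBEED00
Bytes: (v>>16)&0xFF=BE, (v>>8)&0xFF=ED, v&0xFF=00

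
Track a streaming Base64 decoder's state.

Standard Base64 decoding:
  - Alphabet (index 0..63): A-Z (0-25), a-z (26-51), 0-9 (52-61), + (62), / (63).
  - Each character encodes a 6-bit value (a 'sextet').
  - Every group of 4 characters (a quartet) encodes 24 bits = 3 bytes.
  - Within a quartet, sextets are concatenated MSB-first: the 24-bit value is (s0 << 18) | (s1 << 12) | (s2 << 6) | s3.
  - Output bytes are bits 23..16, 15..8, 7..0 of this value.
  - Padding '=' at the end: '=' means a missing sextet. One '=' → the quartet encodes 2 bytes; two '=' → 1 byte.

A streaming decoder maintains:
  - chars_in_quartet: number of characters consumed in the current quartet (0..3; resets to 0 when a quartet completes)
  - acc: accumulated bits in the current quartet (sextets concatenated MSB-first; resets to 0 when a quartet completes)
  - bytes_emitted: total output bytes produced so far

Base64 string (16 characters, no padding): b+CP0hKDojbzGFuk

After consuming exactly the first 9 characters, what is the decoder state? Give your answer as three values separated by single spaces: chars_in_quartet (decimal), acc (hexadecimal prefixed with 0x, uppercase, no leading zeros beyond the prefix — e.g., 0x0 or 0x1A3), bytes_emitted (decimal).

Answer: 1 0x28 6

Derivation:
After char 0 ('b'=27): chars_in_quartet=1 acc=0x1B bytes_emitted=0
After char 1 ('+'=62): chars_in_quartet=2 acc=0x6FE bytes_emitted=0
After char 2 ('C'=2): chars_in_quartet=3 acc=0x1BF82 bytes_emitted=0
After char 3 ('P'=15): chars_in_quartet=4 acc=0x6FE08F -> emit 6F E0 8F, reset; bytes_emitted=3
After char 4 ('0'=52): chars_in_quartet=1 acc=0x34 bytes_emitted=3
After char 5 ('h'=33): chars_in_quartet=2 acc=0xD21 bytes_emitted=3
After char 6 ('K'=10): chars_in_quartet=3 acc=0x3484A bytes_emitted=3
After char 7 ('D'=3): chars_in_quartet=4 acc=0xD21283 -> emit D2 12 83, reset; bytes_emitted=6
After char 8 ('o'=40): chars_in_quartet=1 acc=0x28 bytes_emitted=6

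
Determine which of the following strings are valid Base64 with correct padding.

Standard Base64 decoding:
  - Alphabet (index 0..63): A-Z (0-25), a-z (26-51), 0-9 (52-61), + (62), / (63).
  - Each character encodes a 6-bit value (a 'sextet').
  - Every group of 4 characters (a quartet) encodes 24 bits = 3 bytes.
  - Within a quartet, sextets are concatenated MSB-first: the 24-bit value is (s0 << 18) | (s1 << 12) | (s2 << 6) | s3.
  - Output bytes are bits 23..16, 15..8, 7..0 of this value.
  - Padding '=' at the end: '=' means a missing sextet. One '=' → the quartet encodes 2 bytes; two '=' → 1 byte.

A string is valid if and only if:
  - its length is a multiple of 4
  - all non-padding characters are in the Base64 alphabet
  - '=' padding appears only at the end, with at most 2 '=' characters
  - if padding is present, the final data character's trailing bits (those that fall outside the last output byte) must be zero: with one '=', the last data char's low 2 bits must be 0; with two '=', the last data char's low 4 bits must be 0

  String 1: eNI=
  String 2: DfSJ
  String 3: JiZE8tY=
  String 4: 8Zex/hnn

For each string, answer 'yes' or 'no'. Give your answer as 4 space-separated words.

Answer: yes yes yes yes

Derivation:
String 1: 'eNI=' → valid
String 2: 'DfSJ' → valid
String 3: 'JiZE8tY=' → valid
String 4: '8Zex/hnn' → valid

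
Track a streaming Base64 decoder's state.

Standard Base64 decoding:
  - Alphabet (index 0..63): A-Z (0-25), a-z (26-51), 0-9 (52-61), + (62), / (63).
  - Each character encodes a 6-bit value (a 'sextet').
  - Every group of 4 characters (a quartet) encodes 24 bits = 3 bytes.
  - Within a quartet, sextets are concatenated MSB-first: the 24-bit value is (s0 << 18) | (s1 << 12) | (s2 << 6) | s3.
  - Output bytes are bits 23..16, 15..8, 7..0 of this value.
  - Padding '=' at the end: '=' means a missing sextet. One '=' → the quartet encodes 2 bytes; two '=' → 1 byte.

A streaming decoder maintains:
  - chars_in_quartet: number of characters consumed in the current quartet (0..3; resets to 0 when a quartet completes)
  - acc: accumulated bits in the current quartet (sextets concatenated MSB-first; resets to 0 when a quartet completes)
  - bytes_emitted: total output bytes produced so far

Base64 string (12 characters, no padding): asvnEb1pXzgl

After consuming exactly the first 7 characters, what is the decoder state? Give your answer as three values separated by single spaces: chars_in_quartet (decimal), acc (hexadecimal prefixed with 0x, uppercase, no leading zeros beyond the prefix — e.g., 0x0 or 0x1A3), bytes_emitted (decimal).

After char 0 ('a'=26): chars_in_quartet=1 acc=0x1A bytes_emitted=0
After char 1 ('s'=44): chars_in_quartet=2 acc=0x6AC bytes_emitted=0
After char 2 ('v'=47): chars_in_quartet=3 acc=0x1AB2F bytes_emitted=0
After char 3 ('n'=39): chars_in_quartet=4 acc=0x6ACBE7 -> emit 6A CB E7, reset; bytes_emitted=3
After char 4 ('E'=4): chars_in_quartet=1 acc=0x4 bytes_emitted=3
After char 5 ('b'=27): chars_in_quartet=2 acc=0x11B bytes_emitted=3
After char 6 ('1'=53): chars_in_quartet=3 acc=0x46F5 bytes_emitted=3

Answer: 3 0x46F5 3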